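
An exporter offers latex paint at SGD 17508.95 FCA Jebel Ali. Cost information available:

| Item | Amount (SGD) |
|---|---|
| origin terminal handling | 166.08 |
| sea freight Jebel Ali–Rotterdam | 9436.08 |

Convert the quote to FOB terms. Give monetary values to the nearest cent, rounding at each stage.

Not relevant to the conversion: freight — on the buyer under both terms; not part of either seller's price.
From FCA to FOB, the seller additionally bears: origin terminal.
FOB price = 17508.95 + 166.08 = 17675.03

FOB price: SGD 17675.03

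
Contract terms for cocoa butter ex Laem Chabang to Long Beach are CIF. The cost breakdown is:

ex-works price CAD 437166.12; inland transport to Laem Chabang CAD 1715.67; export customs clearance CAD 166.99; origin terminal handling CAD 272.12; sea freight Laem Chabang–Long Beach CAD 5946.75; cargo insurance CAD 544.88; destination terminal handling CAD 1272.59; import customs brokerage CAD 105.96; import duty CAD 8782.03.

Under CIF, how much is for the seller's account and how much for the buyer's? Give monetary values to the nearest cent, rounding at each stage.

CIF: the seller pays costs through ocean freight and marine insurance to the destination port.
Seller's account: goods 437166.12 + inland to port 1715.67 + export clearance 166.99 + origin terminal 272.12 + freight 5946.75 + insurance 544.88 = 445812.53
Buyer's account: destination terminal 1272.59 + brokerage 105.96 + duty 8782.03 = 10160.58

Seller: CAD 445812.53; buyer: CAD 10160.58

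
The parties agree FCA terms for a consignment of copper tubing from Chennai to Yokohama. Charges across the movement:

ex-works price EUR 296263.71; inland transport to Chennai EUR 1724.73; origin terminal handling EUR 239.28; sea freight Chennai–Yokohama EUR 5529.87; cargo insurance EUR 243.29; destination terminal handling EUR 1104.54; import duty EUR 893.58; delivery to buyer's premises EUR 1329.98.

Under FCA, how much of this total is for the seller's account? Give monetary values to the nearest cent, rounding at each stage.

FCA: the seller delivers export-cleared goods to the carrier; the buyer bears costs from that point.
Seller's account: goods 296263.71 + inland to port 1724.73 = 297988.44
Buyer's account: origin terminal 239.28 + freight 5529.87 + insurance 243.29 + destination terminal 1104.54 + duty 893.58 + delivery 1329.98 = 9340.54

Seller's account: EUR 297988.44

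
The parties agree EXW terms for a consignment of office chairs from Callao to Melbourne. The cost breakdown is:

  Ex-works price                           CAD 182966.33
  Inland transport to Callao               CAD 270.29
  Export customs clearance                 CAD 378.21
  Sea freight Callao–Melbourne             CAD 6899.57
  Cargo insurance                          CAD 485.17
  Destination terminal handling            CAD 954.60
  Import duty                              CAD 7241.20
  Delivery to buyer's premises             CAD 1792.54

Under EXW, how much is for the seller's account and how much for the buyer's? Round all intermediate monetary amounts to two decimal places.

Seller: CAD 182966.33; buyer: CAD 18021.58

EXW: the seller makes goods available at their premises; the buyer bears all onward costs.
Seller's account: goods 182966.33 = 182966.33
Buyer's account: inland to port 270.29 + export clearance 378.21 + freight 6899.57 + insurance 485.17 + destination terminal 954.60 + duty 7241.20 + delivery 1792.54 = 18021.58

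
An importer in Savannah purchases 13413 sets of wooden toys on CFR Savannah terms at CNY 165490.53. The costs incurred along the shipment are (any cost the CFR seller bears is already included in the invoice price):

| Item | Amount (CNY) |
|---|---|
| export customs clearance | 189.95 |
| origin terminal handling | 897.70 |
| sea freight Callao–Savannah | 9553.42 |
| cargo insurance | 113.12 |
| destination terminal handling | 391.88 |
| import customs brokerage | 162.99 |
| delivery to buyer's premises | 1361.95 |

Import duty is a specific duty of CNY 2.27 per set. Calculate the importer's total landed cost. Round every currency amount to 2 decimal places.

Total landed cost: CNY 197967.98

CFR: the seller pays costs through ocean freight to the destination port, but not insurance.
Already in the invoice (seller's account under CFR): export clearance, origin terminal, freight — exclude.
CIF value = CFR price + insurance = 165490.53 + 113.12 = 165603.65
Import duty = 13413 × 2.27 = 30447.51
Buyer bears: insurance 113.12 + destination terminal 391.88 + brokerage 162.99 + delivery 1361.95 + duty 30447.51 = 32477.45
Landed cost = invoice 165490.53 + 32477.45 = 197967.98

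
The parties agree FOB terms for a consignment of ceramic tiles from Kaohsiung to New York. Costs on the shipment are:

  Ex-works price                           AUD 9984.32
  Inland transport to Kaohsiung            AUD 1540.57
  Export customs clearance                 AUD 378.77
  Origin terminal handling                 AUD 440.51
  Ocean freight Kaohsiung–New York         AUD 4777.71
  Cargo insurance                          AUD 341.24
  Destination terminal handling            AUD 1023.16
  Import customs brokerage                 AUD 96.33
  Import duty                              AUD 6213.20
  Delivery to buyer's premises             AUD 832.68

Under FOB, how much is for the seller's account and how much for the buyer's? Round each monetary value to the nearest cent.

Seller: AUD 12344.17; buyer: AUD 13284.32

FOB: the seller bears costs until goods are on board at the origin port; the buyer bears freight, insurance and all costs thereafter.
Seller's account: goods 9984.32 + inland to port 1540.57 + export clearance 378.77 + origin terminal 440.51 = 12344.17
Buyer's account: freight 4777.71 + insurance 341.24 + destination terminal 1023.16 + brokerage 96.33 + duty 6213.20 + delivery 832.68 = 13284.32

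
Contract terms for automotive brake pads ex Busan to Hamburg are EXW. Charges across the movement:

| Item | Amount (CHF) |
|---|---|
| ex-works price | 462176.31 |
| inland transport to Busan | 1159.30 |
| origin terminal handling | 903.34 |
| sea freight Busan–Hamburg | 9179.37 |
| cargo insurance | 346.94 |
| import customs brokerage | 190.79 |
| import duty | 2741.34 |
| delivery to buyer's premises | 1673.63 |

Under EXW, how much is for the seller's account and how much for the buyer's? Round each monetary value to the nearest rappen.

Seller: CHF 462176.31; buyer: CHF 16194.71

EXW: the seller makes goods available at their premises; the buyer bears all onward costs.
Seller's account: goods 462176.31 = 462176.31
Buyer's account: inland to port 1159.30 + origin terminal 903.34 + freight 9179.37 + insurance 346.94 + brokerage 190.79 + duty 2741.34 + delivery 1673.63 = 16194.71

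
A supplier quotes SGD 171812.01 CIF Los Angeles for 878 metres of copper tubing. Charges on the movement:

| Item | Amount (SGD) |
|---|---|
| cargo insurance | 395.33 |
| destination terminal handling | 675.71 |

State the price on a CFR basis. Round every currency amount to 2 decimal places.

CFR price: SGD 171416.68

Not relevant to the conversion: destination terminal — on the buyer under both terms; not part of either seller's price.
From CIF to CFR, the seller no longer bears: insurance.
CFR price = 171812.01 − 395.33 = 171416.68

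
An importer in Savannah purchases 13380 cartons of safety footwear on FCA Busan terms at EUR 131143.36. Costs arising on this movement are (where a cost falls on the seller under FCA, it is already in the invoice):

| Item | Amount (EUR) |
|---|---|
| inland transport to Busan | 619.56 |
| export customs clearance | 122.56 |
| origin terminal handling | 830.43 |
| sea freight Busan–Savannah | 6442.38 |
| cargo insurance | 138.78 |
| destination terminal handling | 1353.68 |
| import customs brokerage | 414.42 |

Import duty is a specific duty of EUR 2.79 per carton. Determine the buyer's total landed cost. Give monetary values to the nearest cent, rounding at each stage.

Total landed cost: EUR 177653.25

FCA: the seller delivers export-cleared goods to the carrier; the buyer bears costs from that point.
Already in the invoice (seller's account under FCA): inland to port, export clearance — exclude.
CIF value = FCA price + origin terminal + freight + insurance = 131143.36 + 830.43 + 6442.38 + 138.78 = 138554.95
Import duty = 13380 × 2.79 = 37330.20
Buyer bears: origin terminal 830.43 + freight 6442.38 + insurance 138.78 + destination terminal 1353.68 + brokerage 414.42 + duty 37330.20 = 46509.89
Landed cost = invoice 131143.36 + 46509.89 = 177653.25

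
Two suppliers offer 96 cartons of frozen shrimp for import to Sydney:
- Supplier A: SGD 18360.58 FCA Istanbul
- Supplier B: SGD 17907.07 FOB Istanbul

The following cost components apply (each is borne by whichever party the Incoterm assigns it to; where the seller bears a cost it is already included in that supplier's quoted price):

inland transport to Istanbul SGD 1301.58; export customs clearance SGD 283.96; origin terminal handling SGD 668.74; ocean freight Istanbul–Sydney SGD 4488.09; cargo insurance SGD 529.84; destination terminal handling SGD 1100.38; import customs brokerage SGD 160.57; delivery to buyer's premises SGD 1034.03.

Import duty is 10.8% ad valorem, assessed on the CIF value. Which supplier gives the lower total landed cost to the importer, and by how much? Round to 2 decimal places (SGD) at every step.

Supplier A (FCA):
CIF value = FCA price + origin terminal + freight + insurance = 18360.58 + 668.74 + 4488.09 + 529.84 = 24047.25
Import duty = 24047.25 × 10.8% = 2597.10
Buyer bears (A): 668.74 + 4488.09 + 529.84 + 1100.38 + 160.57 + 1034.03 = 7981.65
Landed cost (A) = invoice 18360.58 + 7981.65 + duty 2597.10 = 28939.33
Supplier B (FOB):
CIF value = FOB price + freight + insurance = 17907.07 + 4488.09 + 529.84 = 22925.00
Import duty = 22925.00 × 10.8% = 2475.90
Buyer bears (B): 4488.09 + 529.84 + 1100.38 + 160.57 + 1034.03 = 7312.91
Landed cost (B) = invoice 17907.07 + 7312.91 + duty 2475.90 = 27695.88
Difference = |28939.33 − 27695.88| = 1243.45

Supplier B is cheaper by SGD 1243.45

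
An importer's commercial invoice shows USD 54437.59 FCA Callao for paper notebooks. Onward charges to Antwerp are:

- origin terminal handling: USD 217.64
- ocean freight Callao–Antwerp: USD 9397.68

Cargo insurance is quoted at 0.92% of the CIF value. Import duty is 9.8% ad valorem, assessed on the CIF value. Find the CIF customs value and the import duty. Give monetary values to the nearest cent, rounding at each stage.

Let C be the CIF value. C = FCA price + pre-shipment costs + freight + 0.92% × C
C − 0.92% × C = 54437.59 + 217.64 + 9397.68
0.9908 × C = 64052.91
C = 64052.91 / 0.9908 = 64647.67
Insurance premium = 0.92% × 64647.67 = 594.76
Import duty = 64647.67 × 9.8% = 6335.47

CIF value: USD 64647.67; import duty: USD 6335.47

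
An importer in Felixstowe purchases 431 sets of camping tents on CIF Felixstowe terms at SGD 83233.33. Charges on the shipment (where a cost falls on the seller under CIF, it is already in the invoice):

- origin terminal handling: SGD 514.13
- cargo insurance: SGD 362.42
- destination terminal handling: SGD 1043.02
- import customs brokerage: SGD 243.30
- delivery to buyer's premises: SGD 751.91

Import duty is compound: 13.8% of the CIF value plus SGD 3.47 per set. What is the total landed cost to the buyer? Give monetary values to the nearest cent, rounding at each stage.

CIF: the seller pays costs through ocean freight and marine insurance to the destination port.
Already in the invoice (seller's account under CIF): origin terminal, insurance — exclude.
The CIF price already equals the CIF value: 83233.33
Ad valorem component: 83233.33 × 13.8% = 11486.20
Specific component: 431 × 3.47 = 1495.57
Import duty = 11486.20 + 1495.57 = 12981.77
Buyer bears: destination terminal 1043.02 + brokerage 243.30 + delivery 751.91 + duty 12981.77 = 15020.00
Landed cost = invoice 83233.33 + 15020.00 = 98253.33

Total landed cost: SGD 98253.33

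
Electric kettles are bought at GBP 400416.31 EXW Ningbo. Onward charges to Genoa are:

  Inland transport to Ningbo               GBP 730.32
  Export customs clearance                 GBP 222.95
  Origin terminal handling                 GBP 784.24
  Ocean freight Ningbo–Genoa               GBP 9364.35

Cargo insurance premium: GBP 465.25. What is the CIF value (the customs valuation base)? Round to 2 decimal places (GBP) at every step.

CIF value: GBP 411983.42

CIF = EXW price + pre-shipment costs + freight + insurance
CIF = 400416.31 + 730.32 + 222.95 + 784.24 + 9364.35 + 465.25 = 411983.42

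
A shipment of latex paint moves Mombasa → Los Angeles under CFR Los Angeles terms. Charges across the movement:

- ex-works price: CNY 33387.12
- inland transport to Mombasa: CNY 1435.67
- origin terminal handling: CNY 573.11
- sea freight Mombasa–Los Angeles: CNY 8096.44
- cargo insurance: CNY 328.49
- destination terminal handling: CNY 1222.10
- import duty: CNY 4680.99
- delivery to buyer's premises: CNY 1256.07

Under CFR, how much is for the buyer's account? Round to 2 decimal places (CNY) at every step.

Buyer's account: CNY 7487.65

CFR: the seller pays costs through ocean freight to the destination port, but not insurance.
Seller's account: goods 33387.12 + inland to port 1435.67 + origin terminal 573.11 + freight 8096.44 = 43492.34
Buyer's account: insurance 328.49 + destination terminal 1222.10 + duty 4680.99 + delivery 1256.07 = 7487.65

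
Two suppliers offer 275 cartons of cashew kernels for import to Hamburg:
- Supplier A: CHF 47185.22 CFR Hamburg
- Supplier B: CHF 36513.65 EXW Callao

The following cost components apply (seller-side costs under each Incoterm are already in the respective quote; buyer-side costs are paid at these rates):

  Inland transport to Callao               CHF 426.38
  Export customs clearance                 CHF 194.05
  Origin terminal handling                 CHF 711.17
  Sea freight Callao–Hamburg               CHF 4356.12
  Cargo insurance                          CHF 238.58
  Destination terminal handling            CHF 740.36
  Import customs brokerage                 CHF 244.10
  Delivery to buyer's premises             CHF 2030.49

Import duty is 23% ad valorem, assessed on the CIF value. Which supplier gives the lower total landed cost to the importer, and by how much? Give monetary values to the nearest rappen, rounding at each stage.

Supplier A (CFR):
CIF value = CFR price + insurance = 47185.22 + 238.58 = 47423.80
Import duty = 47423.80 × 23% = 10907.47
Buyer bears (A): 238.58 + 740.36 + 244.10 + 2030.49 = 3253.53
Landed cost (A) = invoice 47185.22 + 3253.53 + duty 10907.47 = 61346.22
Supplier B (EXW):
CIF value = EXW price + inland to port + export clearance + origin terminal + freight + insurance = 36513.65 + 426.38 + 194.05 + 711.17 + 4356.12 + 238.58 = 42439.95
Import duty = 42439.95 × 23% = 9761.19
Buyer bears (B): 426.38 + 194.05 + 711.17 + 4356.12 + 238.58 + 740.36 + 244.10 + 2030.49 = 8941.25
Landed cost (B) = invoice 36513.65 + 8941.25 + duty 9761.19 = 55216.09
Difference = |61346.22 − 55216.09| = 6130.13

Supplier B is cheaper by CHF 6130.13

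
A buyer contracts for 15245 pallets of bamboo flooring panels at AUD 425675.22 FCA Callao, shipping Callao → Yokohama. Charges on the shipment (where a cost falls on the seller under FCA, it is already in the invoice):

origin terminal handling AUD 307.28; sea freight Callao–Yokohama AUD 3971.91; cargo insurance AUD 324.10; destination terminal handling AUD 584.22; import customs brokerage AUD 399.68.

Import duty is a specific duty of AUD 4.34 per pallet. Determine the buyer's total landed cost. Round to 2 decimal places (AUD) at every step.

Total landed cost: AUD 497425.71

FCA: the seller delivers export-cleared goods to the carrier; the buyer bears costs from that point.
CIF value = FCA price + origin terminal + freight + insurance = 425675.22 + 307.28 + 3971.91 + 324.10 = 430278.51
Import duty = 15245 × 4.34 = 66163.30
Buyer bears: origin terminal 307.28 + freight 3971.91 + insurance 324.10 + destination terminal 584.22 + brokerage 399.68 + duty 66163.30 = 71750.49
Landed cost = invoice 425675.22 + 71750.49 = 497425.71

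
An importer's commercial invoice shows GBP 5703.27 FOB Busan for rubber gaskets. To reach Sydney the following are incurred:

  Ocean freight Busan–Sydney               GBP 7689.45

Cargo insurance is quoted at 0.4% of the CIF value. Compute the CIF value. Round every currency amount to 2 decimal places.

Let C be the CIF value. C = FOB price + freight + 0.4% × C
C − 0.4% × C = 5703.27 + 7689.45
0.996 × C = 13392.72
C = 13392.72 / 0.996 = 13446.51
Insurance premium = 0.4% × 13446.51 = 53.79

CIF value: GBP 13446.51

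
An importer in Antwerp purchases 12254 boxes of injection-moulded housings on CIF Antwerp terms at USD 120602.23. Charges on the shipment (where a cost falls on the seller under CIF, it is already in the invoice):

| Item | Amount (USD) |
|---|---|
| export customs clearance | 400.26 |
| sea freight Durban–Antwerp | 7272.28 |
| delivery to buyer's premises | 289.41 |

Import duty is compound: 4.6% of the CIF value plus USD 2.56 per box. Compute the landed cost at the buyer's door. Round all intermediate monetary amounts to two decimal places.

Total landed cost: USD 157809.58

CIF: the seller pays costs through ocean freight and marine insurance to the destination port.
Already in the invoice (seller's account under CIF): export clearance, freight — exclude.
The CIF price already equals the CIF value: 120602.23
Ad valorem component: 120602.23 × 4.6% = 5547.70
Specific component: 12254 × 2.56 = 31370.24
Import duty = 5547.70 + 31370.24 = 36917.94
Buyer bears: delivery 289.41 + duty 36917.94 = 37207.35
Landed cost = invoice 120602.23 + 37207.35 = 157809.58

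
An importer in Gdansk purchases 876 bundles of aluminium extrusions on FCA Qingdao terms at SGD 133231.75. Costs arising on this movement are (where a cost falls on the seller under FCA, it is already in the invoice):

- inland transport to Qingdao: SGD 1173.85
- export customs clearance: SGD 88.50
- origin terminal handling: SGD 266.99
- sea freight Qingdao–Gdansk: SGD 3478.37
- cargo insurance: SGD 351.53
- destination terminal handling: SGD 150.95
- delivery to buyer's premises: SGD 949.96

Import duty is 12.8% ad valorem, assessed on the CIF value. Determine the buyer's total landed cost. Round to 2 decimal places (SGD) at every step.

FCA: the seller delivers export-cleared goods to the carrier; the buyer bears costs from that point.
Already in the invoice (seller's account under FCA): inland to port, export clearance — exclude.
CIF value = FCA price + origin terminal + freight + insurance = 133231.75 + 266.99 + 3478.37 + 351.53 = 137328.64
Import duty = 137328.64 × 12.8% = 17578.07
Buyer bears: origin terminal 266.99 + freight 3478.37 + insurance 351.53 + destination terminal 150.95 + delivery 949.96 + duty 17578.07 = 22775.87
Landed cost = invoice 133231.75 + 22775.87 = 156007.62

Total landed cost: SGD 156007.62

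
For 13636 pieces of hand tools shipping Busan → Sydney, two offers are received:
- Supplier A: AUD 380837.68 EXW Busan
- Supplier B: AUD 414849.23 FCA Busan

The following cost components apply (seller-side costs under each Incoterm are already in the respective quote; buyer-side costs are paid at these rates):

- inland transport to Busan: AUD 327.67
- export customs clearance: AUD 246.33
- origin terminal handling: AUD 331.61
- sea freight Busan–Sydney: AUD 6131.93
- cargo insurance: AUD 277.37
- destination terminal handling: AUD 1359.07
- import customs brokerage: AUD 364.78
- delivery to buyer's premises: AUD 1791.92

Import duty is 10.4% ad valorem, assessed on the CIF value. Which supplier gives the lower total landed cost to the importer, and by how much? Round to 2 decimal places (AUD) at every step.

Supplier A (EXW):
CIF value = EXW price + inland to port + export clearance + origin terminal + freight + insurance = 380837.68 + 327.67 + 246.33 + 331.61 + 6131.93 + 277.37 = 388152.59
Import duty = 388152.59 × 10.4% = 40367.87
Buyer bears (A): 327.67 + 246.33 + 331.61 + 6131.93 + 277.37 + 1359.07 + 364.78 + 1791.92 = 10830.68
Landed cost (A) = invoice 380837.68 + 10830.68 + duty 40367.87 = 432036.23
Supplier B (FCA):
CIF value = FCA price + origin terminal + freight + insurance = 414849.23 + 331.61 + 6131.93 + 277.37 = 421590.14
Import duty = 421590.14 × 10.4% = 43845.37
Buyer bears (B): 331.61 + 6131.93 + 277.37 + 1359.07 + 364.78 + 1791.92 = 10256.68
Landed cost (B) = invoice 414849.23 + 10256.68 + duty 43845.37 = 468951.28
Difference = |432036.23 − 468951.28| = 36915.05

Supplier A is cheaper by AUD 36915.05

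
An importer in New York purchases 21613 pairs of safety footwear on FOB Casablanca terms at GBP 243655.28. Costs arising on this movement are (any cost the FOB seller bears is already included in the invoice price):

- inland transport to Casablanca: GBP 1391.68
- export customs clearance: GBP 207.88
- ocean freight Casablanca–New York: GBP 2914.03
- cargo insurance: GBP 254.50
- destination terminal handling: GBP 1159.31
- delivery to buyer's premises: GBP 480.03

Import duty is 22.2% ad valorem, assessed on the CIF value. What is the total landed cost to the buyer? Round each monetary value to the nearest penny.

Total landed cost: GBP 303258.04

FOB: the seller bears costs until goods are on board at the origin port; the buyer bears freight, insurance and all costs thereafter.
Already in the invoice (seller's account under FOB): inland to port, export clearance — exclude.
CIF value = FOB price + freight + insurance = 243655.28 + 2914.03 + 254.50 = 246823.81
Import duty = 246823.81 × 22.2% = 54794.89
Buyer bears: freight 2914.03 + insurance 254.50 + destination terminal 1159.31 + delivery 480.03 + duty 54794.89 = 59602.76
Landed cost = invoice 243655.28 + 59602.76 = 303258.04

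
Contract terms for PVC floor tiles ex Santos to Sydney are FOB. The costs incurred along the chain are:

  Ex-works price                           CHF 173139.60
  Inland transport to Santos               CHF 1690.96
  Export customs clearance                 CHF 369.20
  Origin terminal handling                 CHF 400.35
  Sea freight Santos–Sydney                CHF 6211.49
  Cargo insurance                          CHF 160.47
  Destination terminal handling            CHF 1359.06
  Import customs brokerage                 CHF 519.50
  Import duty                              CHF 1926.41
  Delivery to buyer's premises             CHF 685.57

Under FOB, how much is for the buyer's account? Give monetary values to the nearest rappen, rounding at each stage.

Buyer's account: CHF 10862.50

FOB: the seller bears costs until goods are on board at the origin port; the buyer bears freight, insurance and all costs thereafter.
Seller's account: goods 173139.60 + inland to port 1690.96 + export clearance 369.20 + origin terminal 400.35 = 175600.11
Buyer's account: freight 6211.49 + insurance 160.47 + destination terminal 1359.06 + brokerage 519.50 + duty 1926.41 + delivery 685.57 = 10862.50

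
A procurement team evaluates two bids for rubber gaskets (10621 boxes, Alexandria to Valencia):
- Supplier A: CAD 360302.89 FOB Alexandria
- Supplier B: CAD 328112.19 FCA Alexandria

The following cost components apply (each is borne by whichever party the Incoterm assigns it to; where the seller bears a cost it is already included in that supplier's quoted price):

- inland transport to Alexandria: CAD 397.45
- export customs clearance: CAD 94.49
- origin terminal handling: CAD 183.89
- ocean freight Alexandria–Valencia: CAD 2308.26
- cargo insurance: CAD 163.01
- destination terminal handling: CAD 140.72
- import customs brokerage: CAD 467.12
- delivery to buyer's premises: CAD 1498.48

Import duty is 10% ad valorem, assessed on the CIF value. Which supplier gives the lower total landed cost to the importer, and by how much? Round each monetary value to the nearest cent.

Supplier A (FOB):
CIF value = FOB price + freight + insurance = 360302.89 + 2308.26 + 163.01 = 362774.16
Import duty = 362774.16 × 10% = 36277.42
Buyer bears (A): 2308.26 + 163.01 + 140.72 + 467.12 + 1498.48 = 4577.59
Landed cost (A) = invoice 360302.89 + 4577.59 + duty 36277.42 = 401157.90
Supplier B (FCA):
CIF value = FCA price + origin terminal + freight + insurance = 328112.19 + 183.89 + 2308.26 + 163.01 = 330767.35
Import duty = 330767.35 × 10% = 33076.74
Buyer bears (B): 183.89 + 2308.26 + 163.01 + 140.72 + 467.12 + 1498.48 = 4761.48
Landed cost (B) = invoice 328112.19 + 4761.48 + duty 33076.74 = 365950.41
Difference = |401157.90 − 365950.41| = 35207.49

Supplier B is cheaper by CAD 35207.49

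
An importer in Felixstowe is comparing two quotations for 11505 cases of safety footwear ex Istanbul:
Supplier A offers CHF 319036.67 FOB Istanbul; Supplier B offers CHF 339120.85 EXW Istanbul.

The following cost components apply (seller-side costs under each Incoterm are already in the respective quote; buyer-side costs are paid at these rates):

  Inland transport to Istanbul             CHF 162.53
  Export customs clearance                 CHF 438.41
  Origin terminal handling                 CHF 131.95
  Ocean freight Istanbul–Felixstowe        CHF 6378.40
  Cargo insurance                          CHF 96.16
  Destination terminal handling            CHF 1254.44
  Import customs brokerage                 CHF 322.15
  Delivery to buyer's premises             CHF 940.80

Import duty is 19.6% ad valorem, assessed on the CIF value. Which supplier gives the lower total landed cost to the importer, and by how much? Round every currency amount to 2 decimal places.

Supplier A is cheaper by CHF 24897.22

Supplier A (FOB):
CIF value = FOB price + freight + insurance = 319036.67 + 6378.40 + 96.16 = 325511.23
Import duty = 325511.23 × 19.6% = 63800.20
Buyer bears (A): 6378.40 + 96.16 + 1254.44 + 322.15 + 940.80 = 8991.95
Landed cost (A) = invoice 319036.67 + 8991.95 + duty 63800.20 = 391828.82
Supplier B (EXW):
CIF value = EXW price + inland to port + export clearance + origin terminal + freight + insurance = 339120.85 + 162.53 + 438.41 + 131.95 + 6378.40 + 96.16 = 346328.30
Import duty = 346328.30 × 19.6% = 67880.35
Buyer bears (B): 162.53 + 438.41 + 131.95 + 6378.40 + 96.16 + 1254.44 + 322.15 + 940.80 = 9724.84
Landed cost (B) = invoice 339120.85 + 9724.84 + duty 67880.35 = 416726.04
Difference = |391828.82 − 416726.04| = 24897.22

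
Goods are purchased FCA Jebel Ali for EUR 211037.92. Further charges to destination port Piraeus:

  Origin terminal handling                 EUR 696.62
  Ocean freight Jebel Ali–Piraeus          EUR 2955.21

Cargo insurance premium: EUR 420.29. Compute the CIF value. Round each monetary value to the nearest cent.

CIF value: EUR 215110.04

CIF = FCA price + pre-shipment costs + freight + insurance
CIF = 211037.92 + 696.62 + 2955.21 + 420.29 = 215110.04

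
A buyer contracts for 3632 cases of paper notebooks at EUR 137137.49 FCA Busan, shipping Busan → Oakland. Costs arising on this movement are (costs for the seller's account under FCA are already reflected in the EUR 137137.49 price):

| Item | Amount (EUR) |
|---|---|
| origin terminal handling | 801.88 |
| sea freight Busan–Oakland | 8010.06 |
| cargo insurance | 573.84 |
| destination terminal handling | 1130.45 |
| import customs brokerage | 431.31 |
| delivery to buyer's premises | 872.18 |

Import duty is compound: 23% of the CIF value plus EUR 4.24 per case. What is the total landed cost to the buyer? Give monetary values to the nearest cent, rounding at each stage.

Total landed cost: EUR 198057.24

FCA: the seller delivers export-cleared goods to the carrier; the buyer bears costs from that point.
CIF value = FCA price + origin terminal + freight + insurance = 137137.49 + 801.88 + 8010.06 + 573.84 = 146523.27
Ad valorem component: 146523.27 × 23% = 33700.35
Specific component: 3632 × 4.24 = 15399.68
Import duty = 33700.35 + 15399.68 = 49100.03
Buyer bears: origin terminal 801.88 + freight 8010.06 + insurance 573.84 + destination terminal 1130.45 + brokerage 431.31 + delivery 872.18 + duty 49100.03 = 60919.75
Landed cost = invoice 137137.49 + 60919.75 = 198057.24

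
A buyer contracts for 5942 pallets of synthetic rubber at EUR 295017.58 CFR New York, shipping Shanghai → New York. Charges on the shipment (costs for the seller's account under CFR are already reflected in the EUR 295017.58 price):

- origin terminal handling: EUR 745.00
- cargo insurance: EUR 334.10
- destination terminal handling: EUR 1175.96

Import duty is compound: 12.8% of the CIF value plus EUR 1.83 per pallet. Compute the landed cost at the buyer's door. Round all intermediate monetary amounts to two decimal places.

CFR: the seller pays costs through ocean freight to the destination port, but not insurance.
Already in the invoice (seller's account under CFR): origin terminal — exclude.
CIF value = CFR price + insurance = 295017.58 + 334.10 = 295351.68
Ad valorem component: 295351.68 × 12.8% = 37805.02
Specific component: 5942 × 1.83 = 10873.86
Import duty = 37805.02 + 10873.86 = 48678.88
Buyer bears: insurance 334.10 + destination terminal 1175.96 + duty 48678.88 = 50188.94
Landed cost = invoice 295017.58 + 50188.94 = 345206.52

Total landed cost: EUR 345206.52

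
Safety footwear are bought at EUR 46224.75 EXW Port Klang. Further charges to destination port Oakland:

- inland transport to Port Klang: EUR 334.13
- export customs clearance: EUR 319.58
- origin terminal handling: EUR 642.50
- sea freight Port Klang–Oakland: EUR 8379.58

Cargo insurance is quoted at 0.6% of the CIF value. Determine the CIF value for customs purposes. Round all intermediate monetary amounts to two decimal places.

CIF value: EUR 56237.97

Let C be the CIF value. C = EXW price + pre-shipment costs + freight + 0.6% × C
C − 0.6% × C = 46224.75 + 334.13 + 319.58 + 642.50 + 8379.58
0.994 × C = 55900.54
C = 55900.54 / 0.994 = 56237.97
Insurance premium = 0.6% × 56237.97 = 337.43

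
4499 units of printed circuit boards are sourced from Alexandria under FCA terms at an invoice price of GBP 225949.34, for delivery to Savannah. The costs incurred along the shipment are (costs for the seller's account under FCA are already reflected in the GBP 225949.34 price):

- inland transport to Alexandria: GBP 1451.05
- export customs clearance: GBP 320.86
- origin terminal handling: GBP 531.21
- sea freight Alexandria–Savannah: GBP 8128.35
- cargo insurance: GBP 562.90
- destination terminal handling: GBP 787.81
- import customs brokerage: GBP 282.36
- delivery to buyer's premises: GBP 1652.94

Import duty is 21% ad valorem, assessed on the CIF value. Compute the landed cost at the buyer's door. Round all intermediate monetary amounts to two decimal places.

Total landed cost: GBP 287280.99

FCA: the seller delivers export-cleared goods to the carrier; the buyer bears costs from that point.
Already in the invoice (seller's account under FCA): inland to port, export clearance — exclude.
CIF value = FCA price + origin terminal + freight + insurance = 225949.34 + 531.21 + 8128.35 + 562.90 = 235171.80
Import duty = 235171.80 × 21% = 49386.08
Buyer bears: origin terminal 531.21 + freight 8128.35 + insurance 562.90 + destination terminal 787.81 + brokerage 282.36 + delivery 1652.94 + duty 49386.08 = 61331.65
Landed cost = invoice 225949.34 + 61331.65 = 287280.99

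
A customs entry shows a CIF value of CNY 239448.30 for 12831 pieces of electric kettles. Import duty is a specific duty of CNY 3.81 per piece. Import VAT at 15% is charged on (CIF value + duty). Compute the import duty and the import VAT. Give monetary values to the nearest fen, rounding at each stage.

Import duty: CNY 48886.11; import VAT: CNY 43250.16

Import duty = 12831 × 3.81 = 48886.11
VAT base = CIF + duty = 239448.30 + 48886.11 = 288334.41
Import VAT = 288334.41 × 15% = 43250.16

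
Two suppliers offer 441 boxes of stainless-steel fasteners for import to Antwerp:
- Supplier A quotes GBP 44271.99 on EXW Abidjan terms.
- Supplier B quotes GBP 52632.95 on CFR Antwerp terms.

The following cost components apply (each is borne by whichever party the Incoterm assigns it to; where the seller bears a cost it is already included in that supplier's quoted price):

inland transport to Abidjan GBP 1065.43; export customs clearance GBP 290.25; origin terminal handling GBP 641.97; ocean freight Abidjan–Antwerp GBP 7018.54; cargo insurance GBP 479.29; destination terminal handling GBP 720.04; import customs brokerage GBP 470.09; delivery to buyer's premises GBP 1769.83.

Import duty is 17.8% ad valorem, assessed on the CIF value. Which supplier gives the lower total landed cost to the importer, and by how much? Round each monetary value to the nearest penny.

Supplier A (EXW):
CIF value = EXW price + inland to port + export clearance + origin terminal + freight + insurance = 44271.99 + 1065.43 + 290.25 + 641.97 + 7018.54 + 479.29 = 53767.47
Import duty = 53767.47 × 17.8% = 9570.61
Buyer bears (A): 1065.43 + 290.25 + 641.97 + 7018.54 + 479.29 + 720.04 + 470.09 + 1769.83 = 12455.44
Landed cost (A) = invoice 44271.99 + 12455.44 + duty 9570.61 = 66298.04
Supplier B (CFR):
CIF value = CFR price + insurance = 52632.95 + 479.29 = 53112.24
Import duty = 53112.24 × 17.8% = 9453.98
Buyer bears (B): 479.29 + 720.04 + 470.09 + 1769.83 = 3439.25
Landed cost (B) = invoice 52632.95 + 3439.25 + duty 9453.98 = 65526.18
Difference = |66298.04 − 65526.18| = 771.86

Supplier B is cheaper by GBP 771.86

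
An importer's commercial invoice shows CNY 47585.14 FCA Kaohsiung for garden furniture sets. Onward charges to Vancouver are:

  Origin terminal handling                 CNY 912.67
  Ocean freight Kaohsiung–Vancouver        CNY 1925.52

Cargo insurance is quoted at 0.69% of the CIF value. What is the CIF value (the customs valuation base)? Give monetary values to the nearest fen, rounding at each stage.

Let C be the CIF value. C = FCA price + pre-shipment costs + freight + 0.69% × C
C − 0.69% × C = 47585.14 + 912.67 + 1925.52
0.9931 × C = 50423.33
C = 50423.33 / 0.9931 = 50773.67
Insurance premium = 0.69% × 50773.67 = 350.34

CIF value: CNY 50773.67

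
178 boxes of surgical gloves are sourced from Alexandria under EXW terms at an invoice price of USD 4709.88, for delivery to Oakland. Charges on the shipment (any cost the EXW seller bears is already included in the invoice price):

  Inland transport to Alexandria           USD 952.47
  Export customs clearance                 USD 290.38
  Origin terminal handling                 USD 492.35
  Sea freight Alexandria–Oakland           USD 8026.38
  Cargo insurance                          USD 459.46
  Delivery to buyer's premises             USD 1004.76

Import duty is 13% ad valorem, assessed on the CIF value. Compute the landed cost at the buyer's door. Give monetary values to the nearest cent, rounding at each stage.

EXW: the seller makes goods available at their premises; the buyer bears all onward costs.
CIF value = EXW price + inland to port + export clearance + origin terminal + freight + insurance = 4709.88 + 952.47 + 290.38 + 492.35 + 8026.38 + 459.46 = 14930.92
Import duty = 14930.92 × 13% = 1941.02
Buyer bears: inland to port 952.47 + export clearance 290.38 + origin terminal 492.35 + freight 8026.38 + insurance 459.46 + delivery 1004.76 + duty 1941.02 = 13166.82
Landed cost = invoice 4709.88 + 13166.82 = 17876.70

Total landed cost: USD 17876.70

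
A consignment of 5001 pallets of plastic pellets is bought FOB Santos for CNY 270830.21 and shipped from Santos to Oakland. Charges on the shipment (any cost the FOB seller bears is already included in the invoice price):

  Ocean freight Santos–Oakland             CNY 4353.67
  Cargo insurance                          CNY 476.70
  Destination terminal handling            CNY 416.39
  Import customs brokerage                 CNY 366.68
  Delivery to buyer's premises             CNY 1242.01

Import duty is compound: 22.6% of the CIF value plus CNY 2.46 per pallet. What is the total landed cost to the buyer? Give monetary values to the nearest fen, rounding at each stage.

FOB: the seller bears costs until goods are on board at the origin port; the buyer bears freight, insurance and all costs thereafter.
CIF value = FOB price + freight + insurance = 270830.21 + 4353.67 + 476.70 = 275660.58
Ad valorem component: 275660.58 × 22.6% = 62299.29
Specific component: 5001 × 2.46 = 12302.46
Import duty = 62299.29 + 12302.46 = 74601.75
Buyer bears: freight 4353.67 + insurance 476.70 + destination terminal 416.39 + brokerage 366.68 + delivery 1242.01 + duty 74601.75 = 81457.20
Landed cost = invoice 270830.21 + 81457.20 = 352287.41

Total landed cost: CNY 352287.41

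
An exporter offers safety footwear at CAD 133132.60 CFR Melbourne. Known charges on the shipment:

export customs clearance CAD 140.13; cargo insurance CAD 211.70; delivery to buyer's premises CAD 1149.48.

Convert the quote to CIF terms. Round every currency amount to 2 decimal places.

CIF price: CAD 133344.30

Not relevant to the conversion: export clearance — on the seller under both CFR and CIF; already in the CFR price and stays in the CIF price. delivery — on the buyer under both terms; not part of either seller's price.
From CFR to CIF, the seller additionally bears: insurance.
CIF price = 133132.60 + 211.70 = 133344.30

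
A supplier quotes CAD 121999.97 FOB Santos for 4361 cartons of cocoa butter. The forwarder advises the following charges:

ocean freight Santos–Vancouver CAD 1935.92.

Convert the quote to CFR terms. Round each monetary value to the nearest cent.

CFR price: CAD 123935.89

From FOB to CFR, the seller additionally bears: freight.
CFR price = 121999.97 + 1935.92 = 123935.89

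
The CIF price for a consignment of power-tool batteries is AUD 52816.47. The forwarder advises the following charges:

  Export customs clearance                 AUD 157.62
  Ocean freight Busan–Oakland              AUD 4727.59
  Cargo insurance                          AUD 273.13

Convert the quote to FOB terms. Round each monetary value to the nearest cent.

Not relevant to the conversion: export clearance — on the seller under both CIF and FOB; already in the CIF price and stays in the FOB price.
From CIF to FOB, the seller no longer bears: freight, insurance.
FOB price = 52816.47 − 4727.59 − 273.13 = 47815.75

FOB price: AUD 47815.75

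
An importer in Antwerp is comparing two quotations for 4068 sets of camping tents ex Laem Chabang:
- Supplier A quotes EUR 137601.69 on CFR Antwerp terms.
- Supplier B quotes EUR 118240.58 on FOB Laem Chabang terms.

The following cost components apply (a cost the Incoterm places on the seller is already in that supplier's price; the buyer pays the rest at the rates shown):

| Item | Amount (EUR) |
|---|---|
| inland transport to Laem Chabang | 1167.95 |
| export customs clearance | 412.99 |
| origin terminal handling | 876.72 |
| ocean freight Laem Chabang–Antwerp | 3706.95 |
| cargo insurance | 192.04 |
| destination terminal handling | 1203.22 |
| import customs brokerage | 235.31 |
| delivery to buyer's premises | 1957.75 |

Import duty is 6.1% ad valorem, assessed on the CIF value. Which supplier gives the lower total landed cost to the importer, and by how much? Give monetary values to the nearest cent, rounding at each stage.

Supplier A (CFR):
CIF value = CFR price + insurance = 137601.69 + 192.04 = 137793.73
Import duty = 137793.73 × 6.1% = 8405.42
Buyer bears (A): 192.04 + 1203.22 + 235.31 + 1957.75 = 3588.32
Landed cost (A) = invoice 137601.69 + 3588.32 + duty 8405.42 = 149595.43
Supplier B (FOB):
CIF value = FOB price + freight + insurance = 118240.58 + 3706.95 + 192.04 = 122139.57
Import duty = 122139.57 × 6.1% = 7450.51
Buyer bears (B): 3706.95 + 192.04 + 1203.22 + 235.31 + 1957.75 = 7295.27
Landed cost (B) = invoice 118240.58 + 7295.27 + duty 7450.51 = 132986.36
Difference = |149595.43 − 132986.36| = 16609.07

Supplier B is cheaper by EUR 16609.07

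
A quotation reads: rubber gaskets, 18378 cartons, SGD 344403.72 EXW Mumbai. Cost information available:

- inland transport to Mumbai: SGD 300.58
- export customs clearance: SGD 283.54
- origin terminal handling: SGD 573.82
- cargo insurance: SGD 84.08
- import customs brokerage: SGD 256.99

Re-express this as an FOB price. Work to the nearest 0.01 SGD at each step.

FOB price: SGD 345561.66

Not relevant to the conversion: brokerage, insurance — on the buyer under both terms; not part of either seller's price.
From EXW to FOB, the seller additionally bears: inland to port, export clearance, origin terminal.
FOB price = 344403.72 + 300.58 + 283.54 + 573.82 = 345561.66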